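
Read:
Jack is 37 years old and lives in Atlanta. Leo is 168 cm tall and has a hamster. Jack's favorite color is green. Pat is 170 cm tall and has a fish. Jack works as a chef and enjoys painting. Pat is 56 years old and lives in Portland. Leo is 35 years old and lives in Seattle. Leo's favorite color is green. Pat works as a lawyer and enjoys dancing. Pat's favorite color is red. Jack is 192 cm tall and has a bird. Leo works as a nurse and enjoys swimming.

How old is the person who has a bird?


Person with bird is Jack, age 37

37


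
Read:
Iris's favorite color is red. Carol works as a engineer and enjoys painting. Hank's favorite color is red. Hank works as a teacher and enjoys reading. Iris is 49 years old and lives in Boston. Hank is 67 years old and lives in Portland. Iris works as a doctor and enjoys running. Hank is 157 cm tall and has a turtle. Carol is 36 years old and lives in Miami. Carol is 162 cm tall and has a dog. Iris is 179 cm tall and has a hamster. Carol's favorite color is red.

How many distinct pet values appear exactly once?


Unique pet values: 3

3


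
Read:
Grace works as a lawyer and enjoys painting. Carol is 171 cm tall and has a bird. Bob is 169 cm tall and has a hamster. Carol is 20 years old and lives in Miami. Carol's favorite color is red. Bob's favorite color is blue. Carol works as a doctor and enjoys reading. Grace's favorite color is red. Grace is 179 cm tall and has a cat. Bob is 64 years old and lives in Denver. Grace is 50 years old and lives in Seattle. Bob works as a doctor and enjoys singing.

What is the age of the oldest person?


Oldest: Bob at 64

64


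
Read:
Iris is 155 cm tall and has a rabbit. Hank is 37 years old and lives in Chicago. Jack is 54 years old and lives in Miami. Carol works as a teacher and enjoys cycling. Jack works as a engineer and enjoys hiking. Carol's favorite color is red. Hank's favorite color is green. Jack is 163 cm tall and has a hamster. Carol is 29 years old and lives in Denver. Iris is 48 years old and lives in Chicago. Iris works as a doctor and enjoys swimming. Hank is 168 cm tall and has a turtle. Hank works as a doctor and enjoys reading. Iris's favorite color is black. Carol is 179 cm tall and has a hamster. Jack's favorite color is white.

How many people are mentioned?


People: Carol, Jack, Hank, Iris. Count = 4

4


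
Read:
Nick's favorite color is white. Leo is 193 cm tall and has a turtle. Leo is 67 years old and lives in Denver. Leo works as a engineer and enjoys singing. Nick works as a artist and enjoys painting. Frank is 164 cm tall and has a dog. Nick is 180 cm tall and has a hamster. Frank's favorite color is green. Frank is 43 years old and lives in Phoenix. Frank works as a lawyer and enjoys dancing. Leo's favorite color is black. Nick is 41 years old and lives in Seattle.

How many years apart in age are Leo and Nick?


67 vs 41, diff = 26

26


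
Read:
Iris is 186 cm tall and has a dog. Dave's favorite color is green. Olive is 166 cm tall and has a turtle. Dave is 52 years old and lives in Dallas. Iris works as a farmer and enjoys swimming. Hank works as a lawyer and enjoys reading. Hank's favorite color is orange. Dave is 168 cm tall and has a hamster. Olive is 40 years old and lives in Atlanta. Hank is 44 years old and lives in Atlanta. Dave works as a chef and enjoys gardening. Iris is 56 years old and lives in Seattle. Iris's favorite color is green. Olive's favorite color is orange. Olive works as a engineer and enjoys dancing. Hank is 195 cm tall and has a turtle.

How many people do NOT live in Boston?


Not in Boston: 4

4


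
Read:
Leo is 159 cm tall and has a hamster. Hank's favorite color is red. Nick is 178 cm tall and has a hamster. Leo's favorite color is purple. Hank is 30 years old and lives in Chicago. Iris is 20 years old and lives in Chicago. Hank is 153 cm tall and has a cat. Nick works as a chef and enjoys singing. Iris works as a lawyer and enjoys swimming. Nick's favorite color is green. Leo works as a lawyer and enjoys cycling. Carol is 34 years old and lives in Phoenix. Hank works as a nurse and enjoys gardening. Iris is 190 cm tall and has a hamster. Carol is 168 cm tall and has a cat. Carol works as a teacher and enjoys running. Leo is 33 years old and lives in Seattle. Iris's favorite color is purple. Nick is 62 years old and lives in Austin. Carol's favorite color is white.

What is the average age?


Sum=179, n=5, avg=35.8

35.8


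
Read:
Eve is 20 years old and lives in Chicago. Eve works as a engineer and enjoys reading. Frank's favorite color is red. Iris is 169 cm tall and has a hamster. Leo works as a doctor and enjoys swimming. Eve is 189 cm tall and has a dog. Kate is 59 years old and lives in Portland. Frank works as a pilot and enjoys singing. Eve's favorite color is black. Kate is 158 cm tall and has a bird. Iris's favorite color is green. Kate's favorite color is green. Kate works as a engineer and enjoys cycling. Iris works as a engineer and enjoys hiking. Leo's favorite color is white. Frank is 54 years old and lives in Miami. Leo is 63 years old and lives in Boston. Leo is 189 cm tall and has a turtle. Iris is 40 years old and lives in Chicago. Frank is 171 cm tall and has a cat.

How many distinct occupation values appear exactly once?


Unique occupation values: 2

2


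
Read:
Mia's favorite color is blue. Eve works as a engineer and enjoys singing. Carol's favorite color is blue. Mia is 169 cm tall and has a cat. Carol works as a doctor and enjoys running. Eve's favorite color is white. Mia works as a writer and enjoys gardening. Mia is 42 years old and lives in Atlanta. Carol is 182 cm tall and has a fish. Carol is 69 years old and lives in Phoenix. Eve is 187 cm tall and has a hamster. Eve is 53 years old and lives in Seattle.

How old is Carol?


Carol is 69 years old

69


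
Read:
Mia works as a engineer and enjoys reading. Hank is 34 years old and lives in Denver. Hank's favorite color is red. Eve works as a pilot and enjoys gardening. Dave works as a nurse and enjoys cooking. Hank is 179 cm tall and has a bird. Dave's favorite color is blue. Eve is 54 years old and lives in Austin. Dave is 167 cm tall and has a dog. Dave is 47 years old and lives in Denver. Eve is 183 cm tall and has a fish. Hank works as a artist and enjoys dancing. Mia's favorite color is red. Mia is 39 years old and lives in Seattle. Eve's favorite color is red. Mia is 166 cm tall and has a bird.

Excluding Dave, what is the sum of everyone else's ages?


Sum (excluding Dave): 127

127


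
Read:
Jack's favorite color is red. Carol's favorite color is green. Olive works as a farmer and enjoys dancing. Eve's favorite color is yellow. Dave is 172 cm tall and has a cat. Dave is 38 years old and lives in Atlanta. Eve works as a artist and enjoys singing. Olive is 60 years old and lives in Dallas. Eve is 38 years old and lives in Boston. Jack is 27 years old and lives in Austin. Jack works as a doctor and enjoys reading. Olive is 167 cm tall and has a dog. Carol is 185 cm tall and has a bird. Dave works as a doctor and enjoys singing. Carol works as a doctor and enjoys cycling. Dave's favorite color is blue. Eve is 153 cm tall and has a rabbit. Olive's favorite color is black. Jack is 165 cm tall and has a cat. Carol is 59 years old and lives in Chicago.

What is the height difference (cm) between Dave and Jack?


|172 - 165| = 7

7


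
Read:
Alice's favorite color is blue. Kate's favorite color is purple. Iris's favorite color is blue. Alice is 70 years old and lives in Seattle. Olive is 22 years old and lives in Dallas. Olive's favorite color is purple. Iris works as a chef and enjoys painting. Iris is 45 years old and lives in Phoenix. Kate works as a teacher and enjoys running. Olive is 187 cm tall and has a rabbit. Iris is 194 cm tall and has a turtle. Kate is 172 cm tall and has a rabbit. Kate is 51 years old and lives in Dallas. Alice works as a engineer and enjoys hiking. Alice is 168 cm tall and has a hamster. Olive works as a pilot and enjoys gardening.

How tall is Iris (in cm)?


Iris is 194 cm tall

194


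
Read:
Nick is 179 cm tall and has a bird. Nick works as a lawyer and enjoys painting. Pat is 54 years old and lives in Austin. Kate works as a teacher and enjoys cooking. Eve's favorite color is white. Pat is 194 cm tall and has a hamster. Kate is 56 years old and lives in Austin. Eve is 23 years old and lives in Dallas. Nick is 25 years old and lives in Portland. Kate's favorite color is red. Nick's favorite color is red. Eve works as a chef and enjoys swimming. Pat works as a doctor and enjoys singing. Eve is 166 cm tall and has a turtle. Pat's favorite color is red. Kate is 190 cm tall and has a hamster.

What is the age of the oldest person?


Oldest: Kate at 56

56


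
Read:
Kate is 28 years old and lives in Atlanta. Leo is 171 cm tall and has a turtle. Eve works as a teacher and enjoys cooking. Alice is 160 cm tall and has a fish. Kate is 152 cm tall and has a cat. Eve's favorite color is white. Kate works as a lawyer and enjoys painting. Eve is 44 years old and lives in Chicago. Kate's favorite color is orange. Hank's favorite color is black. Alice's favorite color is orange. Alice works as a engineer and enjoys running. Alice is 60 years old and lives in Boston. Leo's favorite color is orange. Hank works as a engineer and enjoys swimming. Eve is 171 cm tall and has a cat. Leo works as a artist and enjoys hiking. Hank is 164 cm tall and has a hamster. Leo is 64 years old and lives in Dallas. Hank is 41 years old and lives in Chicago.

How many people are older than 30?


Filter: 4

4


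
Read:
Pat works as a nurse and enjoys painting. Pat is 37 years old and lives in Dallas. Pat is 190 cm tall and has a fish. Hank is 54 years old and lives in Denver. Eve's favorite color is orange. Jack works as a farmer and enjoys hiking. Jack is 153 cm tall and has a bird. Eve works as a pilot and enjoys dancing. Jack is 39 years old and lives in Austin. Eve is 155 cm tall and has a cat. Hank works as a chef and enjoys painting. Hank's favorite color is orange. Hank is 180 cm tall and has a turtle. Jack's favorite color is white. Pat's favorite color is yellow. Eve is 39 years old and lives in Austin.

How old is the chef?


The chef is Hank, age 54

54


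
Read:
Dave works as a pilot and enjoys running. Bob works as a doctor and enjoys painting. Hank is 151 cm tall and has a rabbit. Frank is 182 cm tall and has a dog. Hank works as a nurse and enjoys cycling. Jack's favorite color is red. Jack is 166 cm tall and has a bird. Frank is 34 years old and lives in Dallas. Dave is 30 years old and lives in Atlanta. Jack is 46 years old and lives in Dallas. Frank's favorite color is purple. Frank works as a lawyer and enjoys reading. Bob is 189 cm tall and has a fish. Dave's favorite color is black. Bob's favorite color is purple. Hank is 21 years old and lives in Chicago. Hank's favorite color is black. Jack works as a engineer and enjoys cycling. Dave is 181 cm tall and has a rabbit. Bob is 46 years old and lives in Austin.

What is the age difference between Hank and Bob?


|21 - 46| = 25

25


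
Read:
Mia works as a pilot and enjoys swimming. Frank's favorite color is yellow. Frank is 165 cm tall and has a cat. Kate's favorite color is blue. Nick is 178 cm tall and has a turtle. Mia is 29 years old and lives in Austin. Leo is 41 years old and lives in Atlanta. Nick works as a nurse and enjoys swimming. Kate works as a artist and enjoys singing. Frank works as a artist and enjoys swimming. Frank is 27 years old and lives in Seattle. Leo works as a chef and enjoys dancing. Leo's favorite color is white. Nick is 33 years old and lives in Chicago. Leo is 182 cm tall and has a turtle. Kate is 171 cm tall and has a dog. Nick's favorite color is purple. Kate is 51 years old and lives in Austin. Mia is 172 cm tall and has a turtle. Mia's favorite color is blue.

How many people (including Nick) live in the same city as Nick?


Nick lives in Chicago. Count = 1

1


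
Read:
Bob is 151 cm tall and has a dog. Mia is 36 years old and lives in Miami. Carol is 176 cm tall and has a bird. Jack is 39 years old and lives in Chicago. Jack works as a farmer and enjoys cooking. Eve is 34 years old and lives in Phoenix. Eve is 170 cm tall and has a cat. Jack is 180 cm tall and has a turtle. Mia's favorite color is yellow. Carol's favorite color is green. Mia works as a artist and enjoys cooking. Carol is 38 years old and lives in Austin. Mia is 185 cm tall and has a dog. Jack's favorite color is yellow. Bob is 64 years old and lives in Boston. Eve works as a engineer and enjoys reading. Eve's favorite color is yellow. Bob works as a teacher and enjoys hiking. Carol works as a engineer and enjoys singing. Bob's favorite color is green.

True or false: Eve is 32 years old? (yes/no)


Eve is actually 34. no

no


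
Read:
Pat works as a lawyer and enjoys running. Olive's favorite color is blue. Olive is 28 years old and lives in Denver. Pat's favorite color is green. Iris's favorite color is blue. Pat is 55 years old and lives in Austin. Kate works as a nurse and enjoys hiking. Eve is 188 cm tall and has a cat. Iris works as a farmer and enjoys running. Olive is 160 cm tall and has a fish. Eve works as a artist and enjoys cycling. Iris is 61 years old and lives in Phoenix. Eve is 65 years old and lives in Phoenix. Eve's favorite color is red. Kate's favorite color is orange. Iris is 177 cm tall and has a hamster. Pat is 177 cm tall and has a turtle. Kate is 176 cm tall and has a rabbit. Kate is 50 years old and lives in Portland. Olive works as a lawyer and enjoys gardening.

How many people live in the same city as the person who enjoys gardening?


Person with hobby gardening is Olive, city Denver. Count = 1

1


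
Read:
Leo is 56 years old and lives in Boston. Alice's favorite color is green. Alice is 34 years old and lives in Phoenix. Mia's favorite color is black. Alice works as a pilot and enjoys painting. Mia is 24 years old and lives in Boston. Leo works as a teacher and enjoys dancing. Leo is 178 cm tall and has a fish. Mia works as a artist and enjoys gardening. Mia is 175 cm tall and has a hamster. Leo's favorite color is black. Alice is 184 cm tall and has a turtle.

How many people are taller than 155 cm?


Taller than 155: 3

3


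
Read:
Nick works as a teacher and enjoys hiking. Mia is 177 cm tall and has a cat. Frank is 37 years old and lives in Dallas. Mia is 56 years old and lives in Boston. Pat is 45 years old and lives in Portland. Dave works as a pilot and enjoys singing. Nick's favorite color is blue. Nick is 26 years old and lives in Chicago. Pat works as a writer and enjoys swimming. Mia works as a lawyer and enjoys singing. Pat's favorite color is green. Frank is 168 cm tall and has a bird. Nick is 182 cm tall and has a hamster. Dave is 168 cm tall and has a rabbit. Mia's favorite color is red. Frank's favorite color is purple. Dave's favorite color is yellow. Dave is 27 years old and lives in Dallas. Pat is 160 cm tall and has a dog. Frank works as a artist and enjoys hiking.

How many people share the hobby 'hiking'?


Count: 2

2


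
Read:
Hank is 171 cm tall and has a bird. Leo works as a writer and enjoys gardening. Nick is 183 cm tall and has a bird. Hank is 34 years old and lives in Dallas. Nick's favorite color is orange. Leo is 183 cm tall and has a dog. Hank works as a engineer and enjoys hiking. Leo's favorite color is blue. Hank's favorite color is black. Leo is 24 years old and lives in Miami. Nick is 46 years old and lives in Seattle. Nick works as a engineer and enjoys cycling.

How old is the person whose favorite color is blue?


Person with favorite color=blue is Leo, age 24

24


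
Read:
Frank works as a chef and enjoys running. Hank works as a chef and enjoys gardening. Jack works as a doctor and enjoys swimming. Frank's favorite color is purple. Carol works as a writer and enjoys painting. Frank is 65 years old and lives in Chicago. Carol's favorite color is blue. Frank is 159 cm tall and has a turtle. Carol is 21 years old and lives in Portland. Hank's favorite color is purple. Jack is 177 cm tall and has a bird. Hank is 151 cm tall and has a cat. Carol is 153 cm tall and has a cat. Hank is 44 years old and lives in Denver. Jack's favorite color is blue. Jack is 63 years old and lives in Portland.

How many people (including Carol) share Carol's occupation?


Carol is a writer. Count = 1

1


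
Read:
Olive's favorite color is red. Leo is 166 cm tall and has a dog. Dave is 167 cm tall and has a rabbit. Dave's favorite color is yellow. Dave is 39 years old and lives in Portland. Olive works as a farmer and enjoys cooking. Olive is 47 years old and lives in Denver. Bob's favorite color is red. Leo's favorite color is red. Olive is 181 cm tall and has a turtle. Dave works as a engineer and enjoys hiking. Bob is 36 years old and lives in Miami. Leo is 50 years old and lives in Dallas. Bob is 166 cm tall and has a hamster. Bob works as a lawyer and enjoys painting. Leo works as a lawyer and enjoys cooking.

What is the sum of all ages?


50+36+39+47 = 172

172


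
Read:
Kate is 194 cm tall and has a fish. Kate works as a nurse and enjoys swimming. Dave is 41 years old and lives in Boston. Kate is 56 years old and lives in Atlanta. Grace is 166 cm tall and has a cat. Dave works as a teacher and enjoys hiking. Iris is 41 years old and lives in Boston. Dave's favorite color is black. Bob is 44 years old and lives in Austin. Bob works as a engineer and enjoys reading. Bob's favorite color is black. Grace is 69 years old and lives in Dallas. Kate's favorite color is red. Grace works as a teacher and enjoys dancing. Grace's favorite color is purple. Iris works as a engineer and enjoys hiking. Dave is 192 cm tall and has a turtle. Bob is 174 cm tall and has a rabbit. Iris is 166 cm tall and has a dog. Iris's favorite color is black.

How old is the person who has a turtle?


Person with turtle is Dave, age 41

41


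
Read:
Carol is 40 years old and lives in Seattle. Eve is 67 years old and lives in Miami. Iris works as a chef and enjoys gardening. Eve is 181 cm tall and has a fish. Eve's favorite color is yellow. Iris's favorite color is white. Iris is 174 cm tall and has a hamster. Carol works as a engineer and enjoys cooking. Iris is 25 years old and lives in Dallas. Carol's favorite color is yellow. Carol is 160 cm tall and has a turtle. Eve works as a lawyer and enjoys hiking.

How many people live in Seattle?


Count in Seattle: 1

1


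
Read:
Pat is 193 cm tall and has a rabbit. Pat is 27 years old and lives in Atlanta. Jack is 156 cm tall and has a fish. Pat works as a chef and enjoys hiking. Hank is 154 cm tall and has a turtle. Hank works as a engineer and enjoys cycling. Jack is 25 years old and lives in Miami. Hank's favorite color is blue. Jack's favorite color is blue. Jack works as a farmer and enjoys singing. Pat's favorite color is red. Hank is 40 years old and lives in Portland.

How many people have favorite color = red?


Count: 1

1


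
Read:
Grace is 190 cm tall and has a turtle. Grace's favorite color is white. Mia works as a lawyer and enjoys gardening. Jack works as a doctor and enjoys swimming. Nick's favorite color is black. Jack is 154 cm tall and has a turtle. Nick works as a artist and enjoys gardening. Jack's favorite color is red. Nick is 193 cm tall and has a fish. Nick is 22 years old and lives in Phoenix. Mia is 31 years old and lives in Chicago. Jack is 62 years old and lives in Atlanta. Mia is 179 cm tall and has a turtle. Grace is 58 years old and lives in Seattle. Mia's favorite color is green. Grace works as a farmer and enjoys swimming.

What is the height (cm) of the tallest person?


Tallest: Nick at 193 cm

193


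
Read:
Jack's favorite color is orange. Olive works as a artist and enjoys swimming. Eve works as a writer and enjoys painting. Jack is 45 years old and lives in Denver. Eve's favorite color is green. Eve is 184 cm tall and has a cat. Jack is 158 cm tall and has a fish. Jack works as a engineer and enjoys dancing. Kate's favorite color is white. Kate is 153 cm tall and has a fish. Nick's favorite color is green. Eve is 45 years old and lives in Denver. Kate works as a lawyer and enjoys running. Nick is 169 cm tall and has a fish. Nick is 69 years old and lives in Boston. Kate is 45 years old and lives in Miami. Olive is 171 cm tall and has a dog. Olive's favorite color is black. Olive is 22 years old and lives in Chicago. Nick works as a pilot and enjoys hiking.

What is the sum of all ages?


22+45+45+69+45 = 226

226


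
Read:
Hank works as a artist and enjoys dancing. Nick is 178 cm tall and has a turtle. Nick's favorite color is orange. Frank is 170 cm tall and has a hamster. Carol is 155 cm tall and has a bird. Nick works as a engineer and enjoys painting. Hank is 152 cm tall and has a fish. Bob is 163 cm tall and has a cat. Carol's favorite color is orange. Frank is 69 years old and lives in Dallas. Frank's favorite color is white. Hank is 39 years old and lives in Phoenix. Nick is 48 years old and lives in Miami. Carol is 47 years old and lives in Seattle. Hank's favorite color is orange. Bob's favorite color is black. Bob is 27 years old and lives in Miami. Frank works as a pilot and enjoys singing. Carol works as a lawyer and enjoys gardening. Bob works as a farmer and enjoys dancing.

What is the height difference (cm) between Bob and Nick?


|163 - 178| = 15

15


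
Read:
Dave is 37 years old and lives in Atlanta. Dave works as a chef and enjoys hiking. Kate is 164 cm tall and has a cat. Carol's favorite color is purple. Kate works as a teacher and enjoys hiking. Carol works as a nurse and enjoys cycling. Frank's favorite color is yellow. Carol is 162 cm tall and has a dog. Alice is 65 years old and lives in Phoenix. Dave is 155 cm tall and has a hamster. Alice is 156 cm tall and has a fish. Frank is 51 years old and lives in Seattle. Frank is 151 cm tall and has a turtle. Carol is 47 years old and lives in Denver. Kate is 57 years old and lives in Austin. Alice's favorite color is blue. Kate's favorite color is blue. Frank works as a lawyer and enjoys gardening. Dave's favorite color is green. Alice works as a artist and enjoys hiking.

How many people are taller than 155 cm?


Taller than 155: 3

3


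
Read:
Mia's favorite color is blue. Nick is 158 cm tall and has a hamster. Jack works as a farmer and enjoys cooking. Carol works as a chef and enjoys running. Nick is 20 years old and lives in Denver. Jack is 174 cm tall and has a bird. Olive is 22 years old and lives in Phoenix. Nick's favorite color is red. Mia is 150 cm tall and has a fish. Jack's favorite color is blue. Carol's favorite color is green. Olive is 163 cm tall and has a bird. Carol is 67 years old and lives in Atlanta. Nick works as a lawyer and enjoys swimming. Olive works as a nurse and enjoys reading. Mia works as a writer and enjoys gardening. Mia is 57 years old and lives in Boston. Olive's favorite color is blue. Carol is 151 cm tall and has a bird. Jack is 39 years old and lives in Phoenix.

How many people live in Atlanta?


Count in Atlanta: 1

1


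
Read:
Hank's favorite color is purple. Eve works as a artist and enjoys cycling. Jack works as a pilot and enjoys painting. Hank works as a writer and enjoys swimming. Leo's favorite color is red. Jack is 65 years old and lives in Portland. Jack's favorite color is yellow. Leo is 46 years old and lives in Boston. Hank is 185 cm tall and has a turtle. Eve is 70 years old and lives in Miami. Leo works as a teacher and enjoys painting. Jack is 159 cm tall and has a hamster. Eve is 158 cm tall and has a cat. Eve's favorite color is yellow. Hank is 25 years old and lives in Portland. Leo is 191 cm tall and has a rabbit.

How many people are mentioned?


People: Jack, Leo, Hank, Eve. Count = 4

4


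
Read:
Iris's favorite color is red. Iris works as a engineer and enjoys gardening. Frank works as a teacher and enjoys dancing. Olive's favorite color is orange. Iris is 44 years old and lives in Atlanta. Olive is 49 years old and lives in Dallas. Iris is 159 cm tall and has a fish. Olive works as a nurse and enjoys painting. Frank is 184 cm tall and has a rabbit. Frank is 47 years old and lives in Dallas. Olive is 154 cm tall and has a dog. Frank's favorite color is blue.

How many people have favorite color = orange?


Count: 1

1


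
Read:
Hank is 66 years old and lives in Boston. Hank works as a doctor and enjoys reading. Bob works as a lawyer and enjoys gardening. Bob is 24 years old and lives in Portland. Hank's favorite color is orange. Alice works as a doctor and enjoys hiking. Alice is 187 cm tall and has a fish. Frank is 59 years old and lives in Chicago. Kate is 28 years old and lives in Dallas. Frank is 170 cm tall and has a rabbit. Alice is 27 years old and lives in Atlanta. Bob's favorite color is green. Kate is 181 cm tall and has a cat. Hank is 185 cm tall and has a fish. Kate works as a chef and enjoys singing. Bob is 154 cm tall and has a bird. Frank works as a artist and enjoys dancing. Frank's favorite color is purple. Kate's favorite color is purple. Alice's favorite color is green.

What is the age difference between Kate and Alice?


|28 - 27| = 1

1


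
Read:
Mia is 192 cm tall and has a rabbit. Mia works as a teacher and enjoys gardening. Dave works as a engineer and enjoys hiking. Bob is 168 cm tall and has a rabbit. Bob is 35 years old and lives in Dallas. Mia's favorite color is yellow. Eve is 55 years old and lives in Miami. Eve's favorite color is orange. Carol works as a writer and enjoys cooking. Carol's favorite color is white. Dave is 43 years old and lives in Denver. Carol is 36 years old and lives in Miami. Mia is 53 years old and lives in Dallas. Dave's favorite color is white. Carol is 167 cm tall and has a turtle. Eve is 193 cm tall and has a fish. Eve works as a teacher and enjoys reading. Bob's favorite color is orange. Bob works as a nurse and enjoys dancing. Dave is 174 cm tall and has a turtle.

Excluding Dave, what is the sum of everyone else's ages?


Sum (excluding Dave): 179

179


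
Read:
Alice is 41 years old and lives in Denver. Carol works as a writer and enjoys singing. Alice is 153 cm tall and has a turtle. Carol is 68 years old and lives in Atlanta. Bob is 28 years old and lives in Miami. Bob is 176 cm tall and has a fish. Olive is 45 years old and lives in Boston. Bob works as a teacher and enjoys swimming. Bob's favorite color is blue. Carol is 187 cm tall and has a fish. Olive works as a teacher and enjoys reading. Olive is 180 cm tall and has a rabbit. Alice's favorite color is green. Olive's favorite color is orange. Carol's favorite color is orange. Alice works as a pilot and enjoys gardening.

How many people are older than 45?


Filter: 1

1


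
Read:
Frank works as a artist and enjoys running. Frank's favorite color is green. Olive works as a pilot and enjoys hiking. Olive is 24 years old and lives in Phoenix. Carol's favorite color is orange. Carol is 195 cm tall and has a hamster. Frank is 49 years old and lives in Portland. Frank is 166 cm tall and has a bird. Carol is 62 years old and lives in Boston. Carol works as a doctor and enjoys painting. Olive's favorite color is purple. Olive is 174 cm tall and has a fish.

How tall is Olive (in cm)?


Olive is 174 cm tall

174


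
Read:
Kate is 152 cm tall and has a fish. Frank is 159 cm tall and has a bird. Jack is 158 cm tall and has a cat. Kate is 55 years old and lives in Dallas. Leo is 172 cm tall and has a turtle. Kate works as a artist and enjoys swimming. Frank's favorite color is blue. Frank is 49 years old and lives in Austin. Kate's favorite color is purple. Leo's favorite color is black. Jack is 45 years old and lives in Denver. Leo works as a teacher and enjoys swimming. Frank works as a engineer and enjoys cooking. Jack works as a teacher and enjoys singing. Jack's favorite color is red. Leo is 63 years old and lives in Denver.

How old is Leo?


Leo is 63 years old

63


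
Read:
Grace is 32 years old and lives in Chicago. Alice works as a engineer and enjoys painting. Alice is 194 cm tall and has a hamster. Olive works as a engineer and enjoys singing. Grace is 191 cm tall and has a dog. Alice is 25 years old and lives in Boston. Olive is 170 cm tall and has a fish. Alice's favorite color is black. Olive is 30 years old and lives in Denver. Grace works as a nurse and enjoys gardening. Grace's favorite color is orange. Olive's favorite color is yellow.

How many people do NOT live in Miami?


Not in Miami: 3

3


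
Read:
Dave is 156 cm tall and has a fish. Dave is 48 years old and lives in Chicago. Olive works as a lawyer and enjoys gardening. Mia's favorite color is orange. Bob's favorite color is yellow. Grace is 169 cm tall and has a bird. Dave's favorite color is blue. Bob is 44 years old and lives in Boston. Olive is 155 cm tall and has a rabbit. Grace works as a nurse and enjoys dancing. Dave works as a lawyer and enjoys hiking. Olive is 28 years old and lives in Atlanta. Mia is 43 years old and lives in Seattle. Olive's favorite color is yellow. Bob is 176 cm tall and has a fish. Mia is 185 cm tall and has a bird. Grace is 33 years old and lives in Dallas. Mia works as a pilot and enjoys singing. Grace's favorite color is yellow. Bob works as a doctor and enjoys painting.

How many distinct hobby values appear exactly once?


Unique hobby values: 5

5


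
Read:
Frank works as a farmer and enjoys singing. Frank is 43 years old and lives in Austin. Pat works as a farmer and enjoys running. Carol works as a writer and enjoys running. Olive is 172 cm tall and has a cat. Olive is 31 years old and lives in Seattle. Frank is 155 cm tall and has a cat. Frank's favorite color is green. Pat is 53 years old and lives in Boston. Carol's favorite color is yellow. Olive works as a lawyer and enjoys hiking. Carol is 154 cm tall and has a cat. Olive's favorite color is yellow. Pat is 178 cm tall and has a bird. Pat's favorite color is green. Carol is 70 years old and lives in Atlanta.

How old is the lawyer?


The lawyer is Olive, age 31

31


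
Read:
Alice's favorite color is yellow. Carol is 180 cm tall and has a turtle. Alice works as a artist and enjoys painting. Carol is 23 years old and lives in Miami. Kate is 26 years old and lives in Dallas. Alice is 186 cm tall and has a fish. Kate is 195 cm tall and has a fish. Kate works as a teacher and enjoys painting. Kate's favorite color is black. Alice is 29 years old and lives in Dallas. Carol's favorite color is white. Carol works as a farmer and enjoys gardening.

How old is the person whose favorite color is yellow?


Person with favorite color=yellow is Alice, age 29

29


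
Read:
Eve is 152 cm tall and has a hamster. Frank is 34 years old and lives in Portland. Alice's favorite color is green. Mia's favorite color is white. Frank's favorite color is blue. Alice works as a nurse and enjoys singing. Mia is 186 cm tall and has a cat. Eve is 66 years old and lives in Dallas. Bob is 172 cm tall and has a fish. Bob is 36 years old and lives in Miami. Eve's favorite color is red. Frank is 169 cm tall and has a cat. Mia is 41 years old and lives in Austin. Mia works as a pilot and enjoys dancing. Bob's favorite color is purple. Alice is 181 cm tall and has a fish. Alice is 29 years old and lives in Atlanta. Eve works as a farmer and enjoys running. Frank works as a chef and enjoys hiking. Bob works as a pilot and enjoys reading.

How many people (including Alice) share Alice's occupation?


Alice is a nurse. Count = 1

1


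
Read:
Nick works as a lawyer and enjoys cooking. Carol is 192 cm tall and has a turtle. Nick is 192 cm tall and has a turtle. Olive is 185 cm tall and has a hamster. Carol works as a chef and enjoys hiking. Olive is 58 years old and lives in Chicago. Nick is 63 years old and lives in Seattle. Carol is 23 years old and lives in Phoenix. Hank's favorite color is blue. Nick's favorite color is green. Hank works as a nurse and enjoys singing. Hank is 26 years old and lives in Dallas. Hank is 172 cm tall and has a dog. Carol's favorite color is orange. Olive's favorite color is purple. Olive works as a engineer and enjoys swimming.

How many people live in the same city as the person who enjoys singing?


Person with hobby singing is Hank, city Dallas. Count = 1

1


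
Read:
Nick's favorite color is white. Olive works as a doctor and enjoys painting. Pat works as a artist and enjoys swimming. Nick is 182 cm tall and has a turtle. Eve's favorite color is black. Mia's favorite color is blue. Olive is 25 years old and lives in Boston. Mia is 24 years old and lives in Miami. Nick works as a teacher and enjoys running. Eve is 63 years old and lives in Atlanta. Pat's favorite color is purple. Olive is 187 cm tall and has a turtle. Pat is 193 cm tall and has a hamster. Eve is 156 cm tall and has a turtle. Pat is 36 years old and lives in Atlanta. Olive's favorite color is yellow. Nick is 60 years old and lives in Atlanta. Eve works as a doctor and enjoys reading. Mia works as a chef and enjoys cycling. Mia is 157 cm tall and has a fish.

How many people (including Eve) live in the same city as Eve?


Eve lives in Atlanta. Count = 3

3


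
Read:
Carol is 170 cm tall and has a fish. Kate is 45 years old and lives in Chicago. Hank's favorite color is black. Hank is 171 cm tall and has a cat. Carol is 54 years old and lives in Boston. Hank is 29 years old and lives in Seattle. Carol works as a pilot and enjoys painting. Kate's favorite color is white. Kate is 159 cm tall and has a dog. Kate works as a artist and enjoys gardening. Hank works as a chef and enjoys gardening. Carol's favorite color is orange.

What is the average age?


Sum=128, n=3, avg=42.67

42.67


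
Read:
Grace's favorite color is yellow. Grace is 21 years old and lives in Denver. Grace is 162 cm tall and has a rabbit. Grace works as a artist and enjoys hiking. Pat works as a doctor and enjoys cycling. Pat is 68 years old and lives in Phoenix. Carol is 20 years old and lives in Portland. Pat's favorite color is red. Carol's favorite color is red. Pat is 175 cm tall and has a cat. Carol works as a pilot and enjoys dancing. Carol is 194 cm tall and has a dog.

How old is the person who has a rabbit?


Person with rabbit is Grace, age 21

21


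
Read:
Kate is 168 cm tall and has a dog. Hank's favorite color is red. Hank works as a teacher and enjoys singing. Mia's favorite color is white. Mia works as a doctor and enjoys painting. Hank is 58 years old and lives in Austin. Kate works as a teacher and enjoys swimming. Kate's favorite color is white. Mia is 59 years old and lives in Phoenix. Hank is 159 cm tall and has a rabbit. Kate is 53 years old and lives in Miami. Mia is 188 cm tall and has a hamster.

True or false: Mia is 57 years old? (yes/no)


Mia is actually 59. no

no


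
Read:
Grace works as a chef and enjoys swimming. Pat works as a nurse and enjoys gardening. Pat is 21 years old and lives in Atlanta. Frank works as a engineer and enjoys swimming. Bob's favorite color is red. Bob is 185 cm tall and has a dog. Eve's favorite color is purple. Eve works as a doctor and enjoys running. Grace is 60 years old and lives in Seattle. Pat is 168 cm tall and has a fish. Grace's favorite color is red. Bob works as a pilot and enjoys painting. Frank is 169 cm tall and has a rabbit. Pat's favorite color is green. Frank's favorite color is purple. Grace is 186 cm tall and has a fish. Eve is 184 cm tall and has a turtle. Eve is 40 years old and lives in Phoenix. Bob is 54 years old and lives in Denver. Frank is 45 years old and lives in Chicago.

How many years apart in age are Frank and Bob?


45 vs 54, diff = 9

9


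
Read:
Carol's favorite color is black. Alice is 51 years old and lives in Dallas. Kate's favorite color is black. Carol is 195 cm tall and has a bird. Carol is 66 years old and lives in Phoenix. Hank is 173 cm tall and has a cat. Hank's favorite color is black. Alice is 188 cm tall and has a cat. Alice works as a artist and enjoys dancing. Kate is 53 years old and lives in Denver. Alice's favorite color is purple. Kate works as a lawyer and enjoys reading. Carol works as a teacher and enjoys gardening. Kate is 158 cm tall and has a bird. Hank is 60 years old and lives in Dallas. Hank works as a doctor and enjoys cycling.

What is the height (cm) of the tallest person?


Tallest: Carol at 195 cm

195


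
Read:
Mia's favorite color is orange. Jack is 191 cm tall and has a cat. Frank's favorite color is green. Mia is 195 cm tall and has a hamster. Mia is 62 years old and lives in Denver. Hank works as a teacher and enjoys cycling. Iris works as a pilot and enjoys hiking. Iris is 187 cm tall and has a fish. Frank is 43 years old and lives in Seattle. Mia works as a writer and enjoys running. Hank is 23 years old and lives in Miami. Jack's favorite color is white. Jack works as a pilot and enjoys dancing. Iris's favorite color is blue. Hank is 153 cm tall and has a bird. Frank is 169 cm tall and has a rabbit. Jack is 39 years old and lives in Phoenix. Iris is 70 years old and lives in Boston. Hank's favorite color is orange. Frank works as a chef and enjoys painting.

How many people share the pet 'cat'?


Count: 1

1


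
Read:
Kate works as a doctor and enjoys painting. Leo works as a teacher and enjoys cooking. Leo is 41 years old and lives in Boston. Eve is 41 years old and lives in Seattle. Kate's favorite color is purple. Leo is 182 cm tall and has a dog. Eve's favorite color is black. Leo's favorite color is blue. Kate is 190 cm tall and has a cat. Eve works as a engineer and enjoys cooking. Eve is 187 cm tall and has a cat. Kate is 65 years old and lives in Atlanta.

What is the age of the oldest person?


Oldest: Kate at 65

65


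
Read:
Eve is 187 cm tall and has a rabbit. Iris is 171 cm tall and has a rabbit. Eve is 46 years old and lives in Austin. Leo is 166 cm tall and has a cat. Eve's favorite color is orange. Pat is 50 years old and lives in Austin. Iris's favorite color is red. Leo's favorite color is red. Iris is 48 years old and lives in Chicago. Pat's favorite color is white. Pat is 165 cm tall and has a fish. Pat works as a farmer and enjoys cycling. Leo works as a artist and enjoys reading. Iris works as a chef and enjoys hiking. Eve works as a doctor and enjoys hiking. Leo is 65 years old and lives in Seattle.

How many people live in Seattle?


Count in Seattle: 1

1


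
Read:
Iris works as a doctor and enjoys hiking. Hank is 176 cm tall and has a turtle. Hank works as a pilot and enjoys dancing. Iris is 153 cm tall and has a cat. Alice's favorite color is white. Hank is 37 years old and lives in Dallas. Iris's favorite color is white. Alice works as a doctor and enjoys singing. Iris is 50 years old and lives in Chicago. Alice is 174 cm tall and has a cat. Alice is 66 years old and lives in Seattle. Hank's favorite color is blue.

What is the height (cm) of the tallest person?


Tallest: Hank at 176 cm

176


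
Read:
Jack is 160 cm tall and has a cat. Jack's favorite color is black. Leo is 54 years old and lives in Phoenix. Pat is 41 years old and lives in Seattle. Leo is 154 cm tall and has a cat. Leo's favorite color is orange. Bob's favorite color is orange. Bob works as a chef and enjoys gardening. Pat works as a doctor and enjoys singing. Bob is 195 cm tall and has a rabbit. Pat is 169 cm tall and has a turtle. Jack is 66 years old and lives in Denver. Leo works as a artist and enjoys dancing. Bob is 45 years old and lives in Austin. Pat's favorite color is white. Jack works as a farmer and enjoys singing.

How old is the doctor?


The doctor is Pat, age 41

41


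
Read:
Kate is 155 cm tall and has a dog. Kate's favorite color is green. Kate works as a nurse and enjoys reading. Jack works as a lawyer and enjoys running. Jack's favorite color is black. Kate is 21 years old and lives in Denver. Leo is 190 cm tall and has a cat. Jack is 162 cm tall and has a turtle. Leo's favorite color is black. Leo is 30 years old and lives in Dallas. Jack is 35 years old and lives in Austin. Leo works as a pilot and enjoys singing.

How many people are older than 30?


Filter: 1

1
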